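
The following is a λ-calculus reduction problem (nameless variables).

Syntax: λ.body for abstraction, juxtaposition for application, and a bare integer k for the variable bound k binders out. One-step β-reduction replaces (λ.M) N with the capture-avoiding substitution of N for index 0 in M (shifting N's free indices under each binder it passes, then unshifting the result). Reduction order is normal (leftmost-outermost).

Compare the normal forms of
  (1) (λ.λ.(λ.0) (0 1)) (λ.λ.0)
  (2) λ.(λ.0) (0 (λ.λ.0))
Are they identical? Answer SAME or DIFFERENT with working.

Term A:
  start: (λ.λ.(λ.0) (0 1)) (λ.λ.0)
  step 1: λ.(λ.0) (0 (λ.λ.0))
  step 2: λ.0 (λ.λ.0)

Term B:
  start: λ.(λ.0) (0 (λ.λ.0))
  step 1: λ.0 (λ.λ.0)

Answer: SAME — A ⇓ λ.0 (λ.λ.0), B ⇓ λ.0 (λ.λ.0)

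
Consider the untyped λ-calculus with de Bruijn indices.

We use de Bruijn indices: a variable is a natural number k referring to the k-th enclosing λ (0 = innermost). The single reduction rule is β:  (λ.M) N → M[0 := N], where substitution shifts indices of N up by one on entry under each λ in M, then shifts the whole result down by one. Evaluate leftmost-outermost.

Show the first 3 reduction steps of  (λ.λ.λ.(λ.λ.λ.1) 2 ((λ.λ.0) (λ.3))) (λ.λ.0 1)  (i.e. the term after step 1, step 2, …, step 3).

Answer: after 3 steps: λ.λ.λ.(λ.λ.0) (λ.λ.λ.0 1)

Working:
  start: (λ.λ.λ.(λ.λ.λ.1) 2 ((λ.λ.0) (λ.3))) (λ.λ.0 1)
  →1  λ.λ.(λ.λ.λ.1) (λ.λ.0 1) ((λ.λ.0) (λ.λ.λ.0 1))
  →2  λ.λ.(λ.λ.1) ((λ.λ.0) (λ.λ.λ.0 1))
  →3  λ.λ.λ.(λ.λ.0) (λ.λ.λ.0 1)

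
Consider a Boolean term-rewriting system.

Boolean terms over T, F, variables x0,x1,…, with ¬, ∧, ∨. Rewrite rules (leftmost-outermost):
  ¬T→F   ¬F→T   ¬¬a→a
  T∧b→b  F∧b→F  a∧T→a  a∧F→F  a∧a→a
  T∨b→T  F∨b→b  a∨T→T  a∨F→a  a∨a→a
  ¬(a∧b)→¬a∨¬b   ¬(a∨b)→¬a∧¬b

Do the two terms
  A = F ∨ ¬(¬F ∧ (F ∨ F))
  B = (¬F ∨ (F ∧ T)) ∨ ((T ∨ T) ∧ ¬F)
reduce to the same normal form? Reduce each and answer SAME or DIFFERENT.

Answer: SAME — A ⇓ T, B ⇓ T

Reduction:
Term A:
  start: F ∨ ¬(¬F ∧ (F ∨ F))
  step 1: ¬(¬F ∧ (F ∨ F))
  step 2: ¬¬F ∨ ¬(F ∨ F)
  step 3: F ∨ ¬(F ∨ F)
  step 4: ¬(F ∨ F)
  step 5: ¬F ∧ ¬F
  step 6: ¬F
  step 7: T

Term B:
  start: (¬F ∨ (F ∧ T)) ∨ ((T ∨ T) ∧ ¬F)
  step 1: (T ∨ (F ∧ T)) ∨ ((T ∨ T) ∧ ¬F)
  step 2: T ∨ ((T ∨ T) ∧ ¬F)
  step 3: T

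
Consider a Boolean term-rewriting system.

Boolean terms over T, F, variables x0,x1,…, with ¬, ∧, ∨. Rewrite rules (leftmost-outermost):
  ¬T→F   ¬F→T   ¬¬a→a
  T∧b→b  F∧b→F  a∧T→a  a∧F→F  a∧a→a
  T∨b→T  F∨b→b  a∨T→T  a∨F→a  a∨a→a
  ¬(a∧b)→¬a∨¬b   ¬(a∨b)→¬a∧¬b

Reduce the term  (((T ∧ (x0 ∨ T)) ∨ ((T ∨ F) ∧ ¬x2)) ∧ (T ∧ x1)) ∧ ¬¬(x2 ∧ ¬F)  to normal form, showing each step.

Answer: normal form = x1 ∧ x2  (in 8 steps)

Working:
  start: (((T ∧ (x0 ∨ T)) ∨ ((T ∨ F) ∧ ¬x2)) ∧ (T ∧ x1)) ∧ ¬¬(x2 ∧ ¬F)
  [1] (((x0 ∨ T) ∨ ((T ∨ F) ∧ ¬x2)) ∧ (T ∧ x1)) ∧ ¬¬(x2 ∧ ¬F)
  [2] ((T ∨ ((T ∨ F) ∧ ¬x2)) ∧ (T ∧ x1)) ∧ ¬¬(x2 ∧ ¬F)
  [3] (T ∧ (T ∧ x1)) ∧ ¬¬(x2 ∧ ¬F)
  [4] (T ∧ x1) ∧ ¬¬(x2 ∧ ¬F)
  [5] x1 ∧ ¬¬(x2 ∧ ¬F)
  [6] x1 ∧ (x2 ∧ ¬F)
  [7] x1 ∧ (x2 ∧ T)
  [8] x1 ∧ x2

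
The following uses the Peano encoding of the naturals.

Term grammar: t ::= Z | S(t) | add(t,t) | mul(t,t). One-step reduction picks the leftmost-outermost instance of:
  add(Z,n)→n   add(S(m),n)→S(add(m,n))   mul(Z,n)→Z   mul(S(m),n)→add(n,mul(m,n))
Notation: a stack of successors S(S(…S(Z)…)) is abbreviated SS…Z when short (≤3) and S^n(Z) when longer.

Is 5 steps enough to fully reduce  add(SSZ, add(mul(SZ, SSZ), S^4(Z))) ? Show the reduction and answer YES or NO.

Answer: NO — after 5 steps the term is S(S(add(S(add(SZ, mul(Z, SSZ))), S^4(Z)))), not yet normal

Working:
  start: add(SSZ, add(mul(SZ, SSZ), S^4(Z)))
  [1] S(add(SZ, add(mul(SZ, SSZ), S^4(Z))))
  [2] S(S(add(Z, add(mul(SZ, SSZ), S^4(Z)))))
  [3] S(S(add(mul(SZ, SSZ), S^4(Z))))
  [4] S(S(add(add(SSZ, mul(Z, SSZ)), S^4(Z))))
  [5] S(S(add(S(add(SZ, mul(Z, SSZ))), S^4(Z))))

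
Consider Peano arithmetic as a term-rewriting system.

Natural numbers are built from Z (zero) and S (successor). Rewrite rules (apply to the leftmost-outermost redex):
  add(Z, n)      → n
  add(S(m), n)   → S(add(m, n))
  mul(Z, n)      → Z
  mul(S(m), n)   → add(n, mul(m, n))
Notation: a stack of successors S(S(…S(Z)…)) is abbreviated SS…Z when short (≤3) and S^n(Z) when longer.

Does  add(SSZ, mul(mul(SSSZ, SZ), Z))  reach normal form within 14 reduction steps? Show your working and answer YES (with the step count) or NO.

Answer: NO — after 14 steps the term is S(S(mul(add(SZ, mul(Z, SZ)), Z))), not yet normal

Derivation:
  start: add(SSZ, mul(mul(SSSZ, SZ), Z))
  →1  S(add(SZ, mul(mul(SSSZ, SZ), Z)))
  →2  S(S(add(Z, mul(mul(SSSZ, SZ), Z))))
  →3  S(S(mul(mul(SSSZ, SZ), Z)))
  →4  S(S(mul(add(SZ, mul(SSZ, SZ)), Z)))
  →5  S(S(mul(S(add(Z, mul(SSZ, SZ))), Z)))
  →6  S(S(add(Z, mul(add(Z, mul(SSZ, SZ)), Z))))
  →7  S(S(mul(add(Z, mul(SSZ, SZ)), Z)))
  →8  S(S(mul(mul(SSZ, SZ), Z)))
  →9  S(S(mul(add(SZ, mul(SZ, SZ)), Z)))
  →10  S(S(mul(S(add(Z, mul(SZ, SZ))), Z)))
  →11  S(S(add(Z, mul(add(Z, mul(SZ, SZ)), Z))))
  →12  S(S(mul(add(Z, mul(SZ, SZ)), Z)))
  →13  S(S(mul(mul(SZ, SZ), Z)))
  →14  S(S(mul(add(SZ, mul(Z, SZ)), Z)))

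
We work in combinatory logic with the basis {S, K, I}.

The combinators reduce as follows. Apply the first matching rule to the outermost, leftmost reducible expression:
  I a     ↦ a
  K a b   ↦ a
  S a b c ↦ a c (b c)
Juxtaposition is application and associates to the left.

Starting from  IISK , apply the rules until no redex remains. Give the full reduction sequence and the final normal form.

  start: IISK
  →1  ISK
  →2  SK

Answer: normal form = SK  (in 2 steps)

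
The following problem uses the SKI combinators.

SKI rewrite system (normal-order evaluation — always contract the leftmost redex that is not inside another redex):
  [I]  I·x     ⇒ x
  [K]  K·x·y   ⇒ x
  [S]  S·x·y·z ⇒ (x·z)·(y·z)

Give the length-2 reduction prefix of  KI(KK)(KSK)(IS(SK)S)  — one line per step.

Answer: after 2 steps: KSK(IS(SK)S)

Derivation:
  start: KI(KK)(KSK)(IS(SK)S)
  [1] I(KSK)(IS(SK)S)
  [2] KSK(IS(SK)S)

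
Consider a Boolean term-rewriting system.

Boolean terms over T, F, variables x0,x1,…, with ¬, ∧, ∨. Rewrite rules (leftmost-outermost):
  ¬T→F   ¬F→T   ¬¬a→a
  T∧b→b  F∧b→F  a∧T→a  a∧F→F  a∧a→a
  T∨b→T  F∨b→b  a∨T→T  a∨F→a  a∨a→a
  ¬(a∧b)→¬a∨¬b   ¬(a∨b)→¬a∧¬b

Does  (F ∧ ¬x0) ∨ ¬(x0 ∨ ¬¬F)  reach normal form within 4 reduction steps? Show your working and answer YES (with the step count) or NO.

Answer: NO — after 4 steps the term is ¬x0 ∧ ¬F, not yet normal

Reduction:
  start: (F ∧ ¬x0) ∨ ¬(x0 ∨ ¬¬F)
  step 1: F ∨ ¬(x0 ∨ ¬¬F)
  step 2: ¬(x0 ∨ ¬¬F)
  step 3: ¬x0 ∧ ¬¬¬F
  step 4: ¬x0 ∧ ¬F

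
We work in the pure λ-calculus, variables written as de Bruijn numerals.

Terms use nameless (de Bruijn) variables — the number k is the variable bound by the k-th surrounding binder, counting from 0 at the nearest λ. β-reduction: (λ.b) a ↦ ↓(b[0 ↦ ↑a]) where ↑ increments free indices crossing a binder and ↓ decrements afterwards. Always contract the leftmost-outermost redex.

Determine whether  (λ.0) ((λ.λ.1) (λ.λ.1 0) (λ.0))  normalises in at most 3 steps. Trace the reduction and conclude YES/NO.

  start: (λ.0) ((λ.λ.1) (λ.λ.1 0) (λ.0))
  →1  (λ.λ.1) (λ.λ.1 0) (λ.0)
  →2  (λ.λ.λ.1 0) (λ.0)
  →3  λ.λ.1 0

Answer: YES — reaches normal form λ.λ.1 0 in 3 ≤ 3 steps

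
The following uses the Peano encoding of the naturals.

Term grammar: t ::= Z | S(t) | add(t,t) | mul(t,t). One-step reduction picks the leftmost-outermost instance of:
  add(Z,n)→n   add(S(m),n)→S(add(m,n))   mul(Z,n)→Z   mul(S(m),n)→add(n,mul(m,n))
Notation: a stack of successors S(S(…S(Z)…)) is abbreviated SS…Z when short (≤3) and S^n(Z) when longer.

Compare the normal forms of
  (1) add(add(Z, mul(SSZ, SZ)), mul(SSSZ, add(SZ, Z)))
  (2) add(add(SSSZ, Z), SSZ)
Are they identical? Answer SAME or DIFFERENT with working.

Term A:
  start: add(add(Z, mul(SSZ, SZ)), mul(SSSZ, add(SZ, Z)))
  →1  add(mul(SSZ, SZ), mul(SSSZ, add(SZ, Z)))
  →2  add(add(SZ, mul(SZ, SZ)), mul(SSSZ, add(SZ, Z)))
  →3  add(S(add(Z, mul(SZ, SZ))), mul(SSSZ, add(SZ, Z)))
  →4  S(add(add(Z, mul(SZ, SZ)), mul(SSSZ, add(SZ, Z))))
  →5  S(add(mul(SZ, SZ), mul(SSSZ, add(SZ, Z))))
  →6  S(add(add(SZ, mul(Z, SZ)), mul(SSSZ, add(SZ, Z))))
  →7  S(add(S(add(Z, mul(Z, SZ))), mul(SSSZ, add(SZ, Z))))
  →8  S(S(add(add(Z, mul(Z, SZ)), mul(SSSZ, add(SZ, Z)))))
  →9  S(S(add(mul(Z, SZ), mul(SSSZ, add(SZ, Z)))))
  →10  S(S(add(Z, mul(SSSZ, add(SZ, Z)))))
  →11  S(S(mul(SSSZ, add(SZ, Z))))
  →12  S(S(add(add(SZ, Z), mul(SSZ, add(SZ, Z)))))
  →13  S(S(add(S(add(Z, Z)), mul(SSZ, add(SZ, Z)))))
  →14  S(S(S(add(add(Z, Z), mul(SSZ, add(SZ, Z))))))
  →15  S(S(S(add(Z, mul(SSZ, add(SZ, Z))))))
  →16  S(S(S(mul(SSZ, add(SZ, Z)))))
  →17  S(S(S(add(add(SZ, Z), mul(SZ, add(SZ, Z))))))
  →18  S(S(S(add(S(add(Z, Z)), mul(SZ, add(SZ, Z))))))
  →19  S(S(S(S(add(add(Z, Z), mul(SZ, add(SZ, Z)))))))
  →20  S(S(S(S(add(Z, mul(SZ, add(SZ, Z)))))))
  →21  S(S(S(S(mul(SZ, add(SZ, Z))))))
  →22  S(S(S(S(add(add(SZ, Z), mul(Z, add(SZ, Z)))))))
  →23  S(S(S(S(add(S(add(Z, Z)), mul(Z, add(SZ, Z)))))))
  →24  S(S(S(S(S(add(add(Z, Z), mul(Z, add(SZ, Z))))))))
  →25  S(S(S(S(S(add(Z, mul(Z, add(SZ, Z))))))))
  →26  S(S(S(S(S(mul(Z, add(SZ, Z)))))))
  →27  S^5(Z)

Term B:
  start: add(add(SSSZ, Z), SSZ)
  →1  add(S(add(SSZ, Z)), SSZ)
  →2  S(add(add(SSZ, Z), SSZ))
  →3  S(add(S(add(SZ, Z)), SSZ))
  →4  S(S(add(add(SZ, Z), SSZ)))
  →5  S(S(add(S(add(Z, Z)), SSZ)))
  →6  S(S(S(add(add(Z, Z), SSZ))))
  →7  S(S(S(add(Z, SSZ))))
  →8  S^5(Z)

Answer: SAME — A ⇓ S^5(Z), B ⇓ S^5(Z)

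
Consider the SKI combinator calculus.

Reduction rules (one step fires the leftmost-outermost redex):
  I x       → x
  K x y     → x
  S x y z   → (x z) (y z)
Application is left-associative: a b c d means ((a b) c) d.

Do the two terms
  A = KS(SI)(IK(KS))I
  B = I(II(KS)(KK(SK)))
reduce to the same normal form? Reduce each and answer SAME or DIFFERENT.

Term A:
  start: KS(SI)(IK(KS))I
  →1  S(IK(KS))I
  →2  S(K(KS))I

Term B:
  start: I(II(KS)(KK(SK)))
  →1  II(KS)(KK(SK))
  →2  I(KS)(KK(SK))
  →3  KS(KK(SK))
  →4  S

Answer: DIFFERENT — A ⇓ S(K(KS))I, B ⇓ S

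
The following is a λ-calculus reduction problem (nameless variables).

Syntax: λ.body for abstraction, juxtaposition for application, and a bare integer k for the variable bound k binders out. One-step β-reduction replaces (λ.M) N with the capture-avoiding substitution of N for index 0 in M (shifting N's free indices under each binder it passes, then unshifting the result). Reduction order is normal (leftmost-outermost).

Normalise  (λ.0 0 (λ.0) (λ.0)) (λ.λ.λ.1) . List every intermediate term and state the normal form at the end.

  start: (λ.0 0 (λ.0) (λ.0)) (λ.λ.λ.1)
  →1  (λ.λ.λ.1) (λ.λ.λ.1) (λ.0) (λ.0)
  →2  (λ.λ.1) (λ.0) (λ.0)
  →3  (λ.λ.0) (λ.0)
  →4  λ.0

Answer: normal form = λ.0  (in 4 steps)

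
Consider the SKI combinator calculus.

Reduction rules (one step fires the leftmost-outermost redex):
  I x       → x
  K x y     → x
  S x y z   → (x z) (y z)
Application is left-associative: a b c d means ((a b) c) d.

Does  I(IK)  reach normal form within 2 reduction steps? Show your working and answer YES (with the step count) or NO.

Answer: YES — reaches normal form K in 2 ≤ 2 steps

Reduction:
  start: I(IK)
  [1] IK
  [2] K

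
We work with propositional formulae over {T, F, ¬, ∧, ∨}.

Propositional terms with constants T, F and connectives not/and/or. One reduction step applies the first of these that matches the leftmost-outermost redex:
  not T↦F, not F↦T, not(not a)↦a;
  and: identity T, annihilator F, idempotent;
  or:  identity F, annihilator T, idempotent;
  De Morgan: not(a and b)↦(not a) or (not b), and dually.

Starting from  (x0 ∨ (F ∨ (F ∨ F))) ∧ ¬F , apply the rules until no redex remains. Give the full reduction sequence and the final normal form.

Answer: normal form = x0  (in 5 steps)

Reduction:
  start: (x0 ∨ (F ∨ (F ∨ F))) ∧ ¬F
  [1] (x0 ∨ (F ∨ F)) ∧ ¬F
  [2] (x0 ∨ F) ∧ ¬F
  [3] x0 ∧ ¬F
  [4] x0 ∧ T
  [5] x0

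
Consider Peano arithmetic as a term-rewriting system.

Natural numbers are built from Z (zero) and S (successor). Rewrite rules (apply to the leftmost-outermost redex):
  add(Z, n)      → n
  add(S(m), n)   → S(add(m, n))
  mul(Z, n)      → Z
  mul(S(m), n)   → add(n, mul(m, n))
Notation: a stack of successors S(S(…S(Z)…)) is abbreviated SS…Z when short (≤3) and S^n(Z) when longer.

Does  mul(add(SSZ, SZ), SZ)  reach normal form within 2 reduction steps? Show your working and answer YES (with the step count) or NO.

Answer: NO — after 2 steps the term is add(SZ, mul(add(SZ, SZ), SZ)), not yet normal

Reduction:
  start: mul(add(SSZ, SZ), SZ)
  →1  mul(S(add(SZ, SZ)), SZ)
  →2  add(SZ, mul(add(SZ, SZ), SZ))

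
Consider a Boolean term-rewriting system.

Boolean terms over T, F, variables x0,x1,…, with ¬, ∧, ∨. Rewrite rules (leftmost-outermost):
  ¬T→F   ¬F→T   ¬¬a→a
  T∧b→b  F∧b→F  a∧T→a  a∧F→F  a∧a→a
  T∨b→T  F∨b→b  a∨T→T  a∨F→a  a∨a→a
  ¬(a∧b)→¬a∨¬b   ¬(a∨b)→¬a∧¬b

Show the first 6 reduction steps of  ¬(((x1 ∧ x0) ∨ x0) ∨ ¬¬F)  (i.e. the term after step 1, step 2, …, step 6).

  start: ¬(((x1 ∧ x0) ∨ x0) ∨ ¬¬F)
  step 1: ¬((x1 ∧ x0) ∨ x0) ∧ ¬¬¬F
  step 2: (¬(x1 ∧ x0) ∧ ¬x0) ∧ ¬¬¬F
  step 3: ((¬x1 ∨ ¬x0) ∧ ¬x0) ∧ ¬¬¬F
  step 4: ((¬x1 ∨ ¬x0) ∧ ¬x0) ∧ ¬F
  step 5: ((¬x1 ∨ ¬x0) ∧ ¬x0) ∧ T
  step 6: (¬x1 ∨ ¬x0) ∧ ¬x0

Answer: after 6 steps: (¬x1 ∨ ¬x0) ∧ ¬x0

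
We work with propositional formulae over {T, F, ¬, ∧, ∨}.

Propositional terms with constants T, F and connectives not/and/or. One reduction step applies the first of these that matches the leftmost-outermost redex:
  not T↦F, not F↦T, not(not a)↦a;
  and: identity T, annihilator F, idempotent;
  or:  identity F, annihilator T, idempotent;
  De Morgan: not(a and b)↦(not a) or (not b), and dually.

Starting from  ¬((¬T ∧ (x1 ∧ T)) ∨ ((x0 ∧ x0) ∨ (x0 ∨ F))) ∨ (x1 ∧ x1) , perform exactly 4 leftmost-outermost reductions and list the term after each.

  start: ¬((¬T ∧ (x1 ∧ T)) ∨ ((x0 ∧ x0) ∨ (x0 ∨ F))) ∨ (x1 ∧ x1)
  step 1: (¬(¬T ∧ (x1 ∧ T)) ∧ ¬((x0 ∧ x0) ∨ (x0 ∨ F))) ∨ (x1 ∧ x1)
  step 2: ((¬¬T ∨ ¬(x1 ∧ T)) ∧ ¬((x0 ∧ x0) ∨ (x0 ∨ F))) ∨ (x1 ∧ x1)
  step 3: ((T ∨ ¬(x1 ∧ T)) ∧ ¬((x0 ∧ x0) ∨ (x0 ∨ F))) ∨ (x1 ∧ x1)
  step 4: (T ∧ ¬((x0 ∧ x0) ∨ (x0 ∨ F))) ∨ (x1 ∧ x1)

Answer: after 4 steps: (T ∧ ¬((x0 ∧ x0) ∨ (x0 ∨ F))) ∨ (x1 ∧ x1)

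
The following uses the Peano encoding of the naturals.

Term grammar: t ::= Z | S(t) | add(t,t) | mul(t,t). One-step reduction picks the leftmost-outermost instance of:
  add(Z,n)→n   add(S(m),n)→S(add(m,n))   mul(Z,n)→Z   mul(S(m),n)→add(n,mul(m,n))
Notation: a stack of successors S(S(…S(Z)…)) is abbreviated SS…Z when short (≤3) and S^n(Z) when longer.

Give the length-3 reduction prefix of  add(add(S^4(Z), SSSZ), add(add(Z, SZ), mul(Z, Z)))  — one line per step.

  start: add(add(S^4(Z), SSSZ), add(add(Z, SZ), mul(Z, Z)))
  [1] add(S(add(SSSZ, SSSZ)), add(add(Z, SZ), mul(Z, Z)))
  [2] S(add(add(SSSZ, SSSZ), add(add(Z, SZ), mul(Z, Z))))
  [3] S(add(S(add(SSZ, SSSZ)), add(add(Z, SZ), mul(Z, Z))))

Answer: after 3 steps: S(add(S(add(SSZ, SSSZ)), add(add(Z, SZ), mul(Z, Z))))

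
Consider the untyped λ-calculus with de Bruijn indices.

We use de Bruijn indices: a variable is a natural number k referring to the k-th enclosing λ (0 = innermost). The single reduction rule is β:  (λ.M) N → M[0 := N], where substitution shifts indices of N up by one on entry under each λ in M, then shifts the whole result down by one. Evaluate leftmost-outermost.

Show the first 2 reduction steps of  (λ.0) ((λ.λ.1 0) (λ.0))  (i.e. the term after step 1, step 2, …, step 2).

  start: (λ.0) ((λ.λ.1 0) (λ.0))
  [1] (λ.λ.1 0) (λ.0)
  [2] λ.(λ.0) 0

Answer: after 2 steps: λ.(λ.0) 0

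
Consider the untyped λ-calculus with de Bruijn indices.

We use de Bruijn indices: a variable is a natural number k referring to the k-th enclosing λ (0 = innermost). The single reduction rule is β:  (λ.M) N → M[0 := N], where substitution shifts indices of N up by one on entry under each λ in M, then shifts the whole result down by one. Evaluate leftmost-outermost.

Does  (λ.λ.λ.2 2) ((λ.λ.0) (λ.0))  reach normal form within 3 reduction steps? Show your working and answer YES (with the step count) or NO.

  start: (λ.λ.λ.2 2) ((λ.λ.0) (λ.0))
  step 1: λ.λ.(λ.λ.0) (λ.0) ((λ.λ.0) (λ.0))
  step 2: λ.λ.(λ.0) ((λ.λ.0) (λ.0))
  step 3: λ.λ.(λ.λ.0) (λ.0)

Answer: NO — after 3 steps the term is λ.λ.(λ.λ.0) (λ.0), not yet normal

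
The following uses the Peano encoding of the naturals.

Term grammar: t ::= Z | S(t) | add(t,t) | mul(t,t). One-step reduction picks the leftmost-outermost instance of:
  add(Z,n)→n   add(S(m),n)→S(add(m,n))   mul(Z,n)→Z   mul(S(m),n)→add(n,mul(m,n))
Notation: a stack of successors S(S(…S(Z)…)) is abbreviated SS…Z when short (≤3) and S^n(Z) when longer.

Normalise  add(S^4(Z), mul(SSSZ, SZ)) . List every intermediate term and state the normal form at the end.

Answer: normal form = S^7(Z)  (in 15 steps)

Reduction:
  start: add(S^4(Z), mul(SSSZ, SZ))
  [1] S(add(SSSZ, mul(SSSZ, SZ)))
  [2] S(S(add(SSZ, mul(SSSZ, SZ))))
  [3] S(S(S(add(SZ, mul(SSSZ, SZ)))))
  [4] S(S(S(S(add(Z, mul(SSSZ, SZ))))))
  [5] S(S(S(S(mul(SSSZ, SZ)))))
  [6] S(S(S(S(add(SZ, mul(SSZ, SZ))))))
  [7] S(S(S(S(S(add(Z, mul(SSZ, SZ)))))))
  [8] S(S(S(S(S(mul(SSZ, SZ))))))
  [9] S(S(S(S(S(add(SZ, mul(SZ, SZ)))))))
  [10] S(S(S(S(S(S(add(Z, mul(SZ, SZ))))))))
  [11] S(S(S(S(S(S(mul(SZ, SZ)))))))
  [12] S(S(S(S(S(S(add(SZ, mul(Z, SZ))))))))
  [13] S(S(S(S(S(S(S(add(Z, mul(Z, SZ)))))))))
  [14] S(S(S(S(S(S(S(mul(Z, SZ))))))))
  [15] S^7(Z)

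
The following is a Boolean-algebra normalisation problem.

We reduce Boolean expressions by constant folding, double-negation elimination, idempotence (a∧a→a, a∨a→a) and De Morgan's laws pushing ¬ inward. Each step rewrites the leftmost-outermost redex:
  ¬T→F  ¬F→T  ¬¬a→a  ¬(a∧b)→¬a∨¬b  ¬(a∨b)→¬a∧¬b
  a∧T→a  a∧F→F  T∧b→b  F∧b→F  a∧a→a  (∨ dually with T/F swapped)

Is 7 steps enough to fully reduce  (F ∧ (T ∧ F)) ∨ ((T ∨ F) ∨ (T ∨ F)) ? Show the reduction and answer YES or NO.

Answer: YES — reaches normal form T in 4 ≤ 7 steps

Derivation:
  start: (F ∧ (T ∧ F)) ∨ ((T ∨ F) ∨ (T ∨ F))
  step 1: F ∨ ((T ∨ F) ∨ (T ∨ F))
  step 2: (T ∨ F) ∨ (T ∨ F)
  step 3: T ∨ F
  step 4: T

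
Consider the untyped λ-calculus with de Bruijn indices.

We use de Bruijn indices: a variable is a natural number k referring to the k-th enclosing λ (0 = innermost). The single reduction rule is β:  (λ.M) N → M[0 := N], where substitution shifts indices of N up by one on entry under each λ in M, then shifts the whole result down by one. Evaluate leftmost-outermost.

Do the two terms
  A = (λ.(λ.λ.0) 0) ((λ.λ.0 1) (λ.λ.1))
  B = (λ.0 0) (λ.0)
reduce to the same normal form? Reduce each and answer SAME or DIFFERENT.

Answer: SAME — A ⇓ λ.0, B ⇓ λ.0

Reduction:
Term A:
  start: (λ.(λ.λ.0) 0) ((λ.λ.0 1) (λ.λ.1))
  →1  (λ.λ.0) ((λ.λ.0 1) (λ.λ.1))
  →2  λ.0

Term B:
  start: (λ.0 0) (λ.0)
  →1  (λ.0) (λ.0)
  →2  λ.0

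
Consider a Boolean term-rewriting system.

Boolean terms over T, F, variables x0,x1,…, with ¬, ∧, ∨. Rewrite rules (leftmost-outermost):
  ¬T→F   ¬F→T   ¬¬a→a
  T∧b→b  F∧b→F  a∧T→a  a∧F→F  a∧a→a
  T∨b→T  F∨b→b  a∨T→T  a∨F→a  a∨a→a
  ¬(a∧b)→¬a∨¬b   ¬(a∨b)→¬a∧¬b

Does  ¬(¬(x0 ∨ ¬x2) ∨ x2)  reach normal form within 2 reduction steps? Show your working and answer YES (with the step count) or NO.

Answer: YES — reaches normal form (x0 ∨ ¬x2) ∧ ¬x2 in 2 ≤ 2 steps

Derivation:
  start: ¬(¬(x0 ∨ ¬x2) ∨ x2)
  step 1: ¬¬(x0 ∨ ¬x2) ∧ ¬x2
  step 2: (x0 ∨ ¬x2) ∧ ¬x2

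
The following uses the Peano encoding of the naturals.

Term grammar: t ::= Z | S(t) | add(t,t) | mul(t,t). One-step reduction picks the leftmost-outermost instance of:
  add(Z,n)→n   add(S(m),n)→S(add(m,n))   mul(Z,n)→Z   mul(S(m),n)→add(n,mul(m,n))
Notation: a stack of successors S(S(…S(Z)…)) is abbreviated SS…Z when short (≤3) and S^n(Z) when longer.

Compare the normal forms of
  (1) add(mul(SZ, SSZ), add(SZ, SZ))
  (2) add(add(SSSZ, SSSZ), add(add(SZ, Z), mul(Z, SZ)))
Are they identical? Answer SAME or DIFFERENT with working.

Term A:
  start: add(mul(SZ, SSZ), add(SZ, SZ))
  step 1: add(add(SSZ, mul(Z, SSZ)), add(SZ, SZ))
  step 2: add(S(add(SZ, mul(Z, SSZ))), add(SZ, SZ))
  step 3: S(add(add(SZ, mul(Z, SSZ)), add(SZ, SZ)))
  step 4: S(add(S(add(Z, mul(Z, SSZ))), add(SZ, SZ)))
  step 5: S(S(add(add(Z, mul(Z, SSZ)), add(SZ, SZ))))
  step 6: S(S(add(mul(Z, SSZ), add(SZ, SZ))))
  step 7: S(S(add(Z, add(SZ, SZ))))
  step 8: S(S(add(SZ, SZ)))
  step 9: S(S(S(add(Z, SZ))))
  step 10: S^4(Z)

Term B:
  start: add(add(SSSZ, SSSZ), add(add(SZ, Z), mul(Z, SZ)))
  step 1: add(S(add(SSZ, SSSZ)), add(add(SZ, Z), mul(Z, SZ)))
  step 2: S(add(add(SSZ, SSSZ), add(add(SZ, Z), mul(Z, SZ))))
  step 3: S(add(S(add(SZ, SSSZ)), add(add(SZ, Z), mul(Z, SZ))))
  step 4: S(S(add(add(SZ, SSSZ), add(add(SZ, Z), mul(Z, SZ)))))
  step 5: S(S(add(S(add(Z, SSSZ)), add(add(SZ, Z), mul(Z, SZ)))))
  step 6: S(S(S(add(add(Z, SSSZ), add(add(SZ, Z), mul(Z, SZ))))))
  step 7: S(S(S(add(SSSZ, add(add(SZ, Z), mul(Z, SZ))))))
  step 8: S(S(S(S(add(SSZ, add(add(SZ, Z), mul(Z, SZ)))))))
  step 9: S(S(S(S(S(add(SZ, add(add(SZ, Z), mul(Z, SZ))))))))
  step 10: S(S(S(S(S(S(add(Z, add(add(SZ, Z), mul(Z, SZ)))))))))
  step 11: S(S(S(S(S(S(add(add(SZ, Z), mul(Z, SZ))))))))
  step 12: S(S(S(S(S(S(add(S(add(Z, Z)), mul(Z, SZ))))))))
  step 13: S(S(S(S(S(S(S(add(add(Z, Z), mul(Z, SZ)))))))))
  step 14: S(S(S(S(S(S(S(add(Z, mul(Z, SZ)))))))))
  step 15: S(S(S(S(S(S(S(mul(Z, SZ))))))))
  step 16: S^7(Z)

Answer: DIFFERENT — A ⇓ S^4(Z), B ⇓ S^7(Z)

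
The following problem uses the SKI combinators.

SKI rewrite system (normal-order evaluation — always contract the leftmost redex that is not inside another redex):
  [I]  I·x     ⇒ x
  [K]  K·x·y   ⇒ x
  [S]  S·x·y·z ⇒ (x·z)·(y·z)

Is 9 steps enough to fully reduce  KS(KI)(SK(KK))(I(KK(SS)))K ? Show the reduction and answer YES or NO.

Answer: YES — reaches normal form K(KK) in 6 ≤ 9 steps

Reduction:
  start: KS(KI)(SK(KK))(I(KK(SS)))K
  step 1: S(SK(KK))(I(KK(SS)))K
  step 2: SK(KK)K(I(KK(SS))K)
  step 3: KK(KKK)(I(KK(SS))K)
  step 4: K(I(KK(SS))K)
  step 5: K(KK(SS)K)
  step 6: K(KK)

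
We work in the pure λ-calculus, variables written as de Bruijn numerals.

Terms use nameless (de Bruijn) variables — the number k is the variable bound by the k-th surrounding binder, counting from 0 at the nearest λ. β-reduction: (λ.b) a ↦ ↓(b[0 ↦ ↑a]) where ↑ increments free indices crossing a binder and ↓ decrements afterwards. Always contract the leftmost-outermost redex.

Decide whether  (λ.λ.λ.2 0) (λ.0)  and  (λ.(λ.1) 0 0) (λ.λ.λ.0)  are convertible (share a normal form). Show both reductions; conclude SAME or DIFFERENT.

Term A:
  start: (λ.λ.λ.2 0) (λ.0)
  [1] λ.λ.(λ.0) 0
  [2] λ.λ.0

Term B:
  start: (λ.(λ.1) 0 0) (λ.λ.λ.0)
  [1] (λ.λ.λ.λ.0) (λ.λ.λ.0) (λ.λ.λ.0)
  [2] (λ.λ.λ.0) (λ.λ.λ.0)
  [3] λ.λ.0

Answer: SAME — A ⇓ λ.λ.0, B ⇓ λ.λ.0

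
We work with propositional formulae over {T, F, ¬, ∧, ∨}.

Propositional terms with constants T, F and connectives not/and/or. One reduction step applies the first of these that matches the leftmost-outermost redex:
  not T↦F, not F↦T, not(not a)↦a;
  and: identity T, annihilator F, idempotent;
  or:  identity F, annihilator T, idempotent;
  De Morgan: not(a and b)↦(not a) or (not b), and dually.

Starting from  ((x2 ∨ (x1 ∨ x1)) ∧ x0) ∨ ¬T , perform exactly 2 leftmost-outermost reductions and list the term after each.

  start: ((x2 ∨ (x1 ∨ x1)) ∧ x0) ∨ ¬T
  [1] ((x2 ∨ x1) ∧ x0) ∨ ¬T
  [2] ((x2 ∨ x1) ∧ x0) ∨ F

Answer: after 2 steps: ((x2 ∨ x1) ∧ x0) ∨ F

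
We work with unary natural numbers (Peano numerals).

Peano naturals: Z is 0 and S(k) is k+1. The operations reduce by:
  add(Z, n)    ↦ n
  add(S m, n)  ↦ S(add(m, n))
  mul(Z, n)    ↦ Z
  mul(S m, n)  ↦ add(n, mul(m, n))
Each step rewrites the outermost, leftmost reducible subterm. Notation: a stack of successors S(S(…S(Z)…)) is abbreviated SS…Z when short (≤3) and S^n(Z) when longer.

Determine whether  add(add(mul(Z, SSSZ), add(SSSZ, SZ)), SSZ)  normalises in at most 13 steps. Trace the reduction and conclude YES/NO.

  start: add(add(mul(Z, SSSZ), add(SSSZ, SZ)), SSZ)
  →1  add(add(Z, add(SSSZ, SZ)), SSZ)
  →2  add(add(SSSZ, SZ), SSZ)
  →3  add(S(add(SSZ, SZ)), SSZ)
  →4  S(add(add(SSZ, SZ), SSZ))
  →5  S(add(S(add(SZ, SZ)), SSZ))
  →6  S(S(add(add(SZ, SZ), SSZ)))
  →7  S(S(add(S(add(Z, SZ)), SSZ)))
  →8  S(S(S(add(add(Z, SZ), SSZ))))
  →9  S(S(S(add(SZ, SSZ))))
  →10  S(S(S(S(add(Z, SSZ)))))
  →11  S^6(Z)

Answer: YES — reaches normal form S^6(Z) in 11 ≤ 13 steps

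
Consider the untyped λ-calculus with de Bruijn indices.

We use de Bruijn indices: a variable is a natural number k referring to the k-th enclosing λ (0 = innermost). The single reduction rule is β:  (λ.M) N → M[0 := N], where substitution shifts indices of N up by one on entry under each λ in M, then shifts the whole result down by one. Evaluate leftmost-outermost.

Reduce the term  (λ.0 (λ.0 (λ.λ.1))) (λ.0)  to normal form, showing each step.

Answer: normal form = λ.0 (λ.λ.1)  (in 2 steps)

Derivation:
  start: (λ.0 (λ.0 (λ.λ.1))) (λ.0)
  [1] (λ.0) (λ.0 (λ.λ.1))
  [2] λ.0 (λ.λ.1)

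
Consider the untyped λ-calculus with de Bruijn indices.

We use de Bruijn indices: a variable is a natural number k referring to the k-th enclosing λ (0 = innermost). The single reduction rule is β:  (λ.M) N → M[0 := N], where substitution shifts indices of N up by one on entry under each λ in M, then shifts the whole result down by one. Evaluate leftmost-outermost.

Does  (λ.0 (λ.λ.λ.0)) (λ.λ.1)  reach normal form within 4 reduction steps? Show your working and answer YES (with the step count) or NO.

  start: (λ.0 (λ.λ.λ.0)) (λ.λ.1)
  [1] (λ.λ.1) (λ.λ.λ.0)
  [2] λ.λ.λ.λ.0

Answer: YES — reaches normal form λ.λ.λ.λ.0 in 2 ≤ 4 steps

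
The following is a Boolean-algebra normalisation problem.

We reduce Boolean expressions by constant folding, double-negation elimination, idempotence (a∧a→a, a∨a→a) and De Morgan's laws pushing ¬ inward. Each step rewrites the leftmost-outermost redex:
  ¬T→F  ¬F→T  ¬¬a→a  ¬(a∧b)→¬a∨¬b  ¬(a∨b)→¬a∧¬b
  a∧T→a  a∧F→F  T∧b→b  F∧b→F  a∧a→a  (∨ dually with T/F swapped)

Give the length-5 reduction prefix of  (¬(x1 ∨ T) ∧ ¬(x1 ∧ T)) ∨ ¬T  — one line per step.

Answer: after 5 steps: ¬T

Working:
  start: (¬(x1 ∨ T) ∧ ¬(x1 ∧ T)) ∨ ¬T
  step 1: ((¬x1 ∧ ¬T) ∧ ¬(x1 ∧ T)) ∨ ¬T
  step 2: ((¬x1 ∧ F) ∧ ¬(x1 ∧ T)) ∨ ¬T
  step 3: (F ∧ ¬(x1 ∧ T)) ∨ ¬T
  step 4: F ∨ ¬T
  step 5: ¬T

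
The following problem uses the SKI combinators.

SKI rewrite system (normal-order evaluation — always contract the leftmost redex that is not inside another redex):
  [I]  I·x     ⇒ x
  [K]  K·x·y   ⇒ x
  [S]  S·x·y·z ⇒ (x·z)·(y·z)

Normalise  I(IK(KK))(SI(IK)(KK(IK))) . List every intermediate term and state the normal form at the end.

Answer: normal form = KK  (in 3 steps)

Derivation:
  start: I(IK(KK))(SI(IK)(KK(IK)))
  step 1: IK(KK)(SI(IK)(KK(IK)))
  step 2: K(KK)(SI(IK)(KK(IK)))
  step 3: KK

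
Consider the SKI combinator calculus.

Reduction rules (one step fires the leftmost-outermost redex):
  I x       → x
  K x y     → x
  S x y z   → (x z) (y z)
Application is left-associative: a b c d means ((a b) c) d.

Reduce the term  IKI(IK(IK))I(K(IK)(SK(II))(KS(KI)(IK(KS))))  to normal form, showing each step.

  start: IKI(IK(IK))I(K(IK)(SK(II))(KS(KI)(IK(KS))))
  [1] KI(IK(IK))I(K(IK)(SK(II))(KS(KI)(IK(KS))))
  [2] II(K(IK)(SK(II))(KS(KI)(IK(KS))))
  [3] I(K(IK)(SK(II))(KS(KI)(IK(KS))))
  [4] K(IK)(SK(II))(KS(KI)(IK(KS)))
  [5] IK(KS(KI)(IK(KS)))
  [6] K(KS(KI)(IK(KS)))
  [7] K(S(IK(KS)))
  [8] K(S(K(KS)))

Answer: normal form = K(S(K(KS)))  (in 8 steps)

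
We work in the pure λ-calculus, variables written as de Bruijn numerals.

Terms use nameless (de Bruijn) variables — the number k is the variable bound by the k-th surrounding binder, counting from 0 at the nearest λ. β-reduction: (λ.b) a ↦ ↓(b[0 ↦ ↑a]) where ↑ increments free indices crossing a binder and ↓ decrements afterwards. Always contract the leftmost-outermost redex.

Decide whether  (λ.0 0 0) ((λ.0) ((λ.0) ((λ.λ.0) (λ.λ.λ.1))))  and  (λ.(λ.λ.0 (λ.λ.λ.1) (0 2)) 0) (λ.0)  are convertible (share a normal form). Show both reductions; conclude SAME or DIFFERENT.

Answer: DIFFERENT — A ⇓ λ.0, B ⇓ λ.0 (λ.λ.λ.1) (0 (λ.0))

Derivation:
Term A:
  start: (λ.0 0 0) ((λ.0) ((λ.0) ((λ.λ.0) (λ.λ.λ.1))))
  →1  (λ.0) ((λ.0) ((λ.λ.0) (λ.λ.λ.1))) ((λ.0) ((λ.0) ((λ.λ.0) (λ.λ.λ.1)))) ((λ.0) ((λ.0) ((λ.λ.0) (λ.λ.λ.1))))
  →2  (λ.0) ((λ.λ.0) (λ.λ.λ.1)) ((λ.0) ((λ.0) ((λ.λ.0) (λ.λ.λ.1)))) ((λ.0) ((λ.0) ((λ.λ.0) (λ.λ.λ.1))))
  →3  (λ.λ.0) (λ.λ.λ.1) ((λ.0) ((λ.0) ((λ.λ.0) (λ.λ.λ.1)))) ((λ.0) ((λ.0) ((λ.λ.0) (λ.λ.λ.1))))
  →4  (λ.0) ((λ.0) ((λ.0) ((λ.λ.0) (λ.λ.λ.1)))) ((λ.0) ((λ.0) ((λ.λ.0) (λ.λ.λ.1))))
  →5  (λ.0) ((λ.0) ((λ.λ.0) (λ.λ.λ.1))) ((λ.0) ((λ.0) ((λ.λ.0) (λ.λ.λ.1))))
  →6  (λ.0) ((λ.λ.0) (λ.λ.λ.1)) ((λ.0) ((λ.0) ((λ.λ.0) (λ.λ.λ.1))))
  →7  (λ.λ.0) (λ.λ.λ.1) ((λ.0) ((λ.0) ((λ.λ.0) (λ.λ.λ.1))))
  →8  (λ.0) ((λ.0) ((λ.0) ((λ.λ.0) (λ.λ.λ.1))))
  →9  (λ.0) ((λ.0) ((λ.λ.0) (λ.λ.λ.1)))
  →10  (λ.0) ((λ.λ.0) (λ.λ.λ.1))
  →11  (λ.λ.0) (λ.λ.λ.1)
  →12  λ.0

Term B:
  start: (λ.(λ.λ.0 (λ.λ.λ.1) (0 2)) 0) (λ.0)
  →1  (λ.λ.0 (λ.λ.λ.1) (0 (λ.0))) (λ.0)
  →2  λ.0 (λ.λ.λ.1) (0 (λ.0))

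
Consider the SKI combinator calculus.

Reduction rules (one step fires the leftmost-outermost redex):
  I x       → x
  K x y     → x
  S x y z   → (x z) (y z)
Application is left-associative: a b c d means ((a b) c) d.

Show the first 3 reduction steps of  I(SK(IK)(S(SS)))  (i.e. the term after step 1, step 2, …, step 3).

  start: I(SK(IK)(S(SS)))
  →1  SK(IK)(S(SS))
  →2  K(S(SS))(IK(S(SS)))
  →3  S(SS)

Answer: after 3 steps: S(SS)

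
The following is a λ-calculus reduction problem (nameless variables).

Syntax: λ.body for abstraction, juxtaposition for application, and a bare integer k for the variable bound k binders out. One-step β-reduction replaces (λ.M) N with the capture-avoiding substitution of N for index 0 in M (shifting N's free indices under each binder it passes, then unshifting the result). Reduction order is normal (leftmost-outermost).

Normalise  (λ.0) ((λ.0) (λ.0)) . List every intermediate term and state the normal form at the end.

  start: (λ.0) ((λ.0) (λ.0))
  step 1: (λ.0) (λ.0)
  step 2: λ.0

Answer: normal form = λ.0  (in 2 steps)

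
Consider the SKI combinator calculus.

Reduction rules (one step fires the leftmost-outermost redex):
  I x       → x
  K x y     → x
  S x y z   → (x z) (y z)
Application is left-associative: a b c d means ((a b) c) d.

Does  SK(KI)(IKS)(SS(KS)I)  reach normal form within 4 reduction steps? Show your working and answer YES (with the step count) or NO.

  start: SK(KI)(IKS)(SS(KS)I)
  →1  K(IKS)(KI(IKS))(SS(KS)I)
  →2  IKS(SS(KS)I)
  →3  KS(SS(KS)I)
  →4  S

Answer: YES — reaches normal form S in 4 ≤ 4 steps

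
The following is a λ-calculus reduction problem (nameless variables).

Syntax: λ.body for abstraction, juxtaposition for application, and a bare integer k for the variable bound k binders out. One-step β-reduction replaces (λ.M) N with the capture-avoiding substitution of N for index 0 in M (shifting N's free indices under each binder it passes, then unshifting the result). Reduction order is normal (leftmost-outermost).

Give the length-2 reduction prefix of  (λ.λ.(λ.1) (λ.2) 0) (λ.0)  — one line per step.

  start: (λ.λ.(λ.1) (λ.2) 0) (λ.0)
  →1  λ.(λ.1) (λ.λ.0) 0
  →2  λ.0 0

Answer: after 2 steps: λ.0 0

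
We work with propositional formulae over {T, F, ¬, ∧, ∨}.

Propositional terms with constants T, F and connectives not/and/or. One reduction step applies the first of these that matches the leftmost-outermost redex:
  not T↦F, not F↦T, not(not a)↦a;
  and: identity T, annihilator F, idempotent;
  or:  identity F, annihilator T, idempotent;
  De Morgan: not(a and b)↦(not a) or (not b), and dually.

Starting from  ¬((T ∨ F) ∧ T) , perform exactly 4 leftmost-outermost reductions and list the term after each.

Answer: after 4 steps: F ∨ ¬T

Reduction:
  start: ¬((T ∨ F) ∧ T)
  →1  ¬(T ∨ F) ∨ ¬T
  →2  (¬T ∧ ¬F) ∨ ¬T
  →3  (F ∧ ¬F) ∨ ¬T
  →4  F ∨ ¬T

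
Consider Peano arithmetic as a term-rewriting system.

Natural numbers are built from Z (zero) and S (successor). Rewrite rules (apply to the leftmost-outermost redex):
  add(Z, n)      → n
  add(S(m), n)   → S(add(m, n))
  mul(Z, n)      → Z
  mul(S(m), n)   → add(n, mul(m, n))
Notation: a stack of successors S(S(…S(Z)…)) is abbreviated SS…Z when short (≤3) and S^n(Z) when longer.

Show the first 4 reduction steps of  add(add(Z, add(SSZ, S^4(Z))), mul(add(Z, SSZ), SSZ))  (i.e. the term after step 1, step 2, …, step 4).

Answer: after 4 steps: S(add(S(add(Z, S^4(Z))), mul(add(Z, SSZ), SSZ)))

Working:
  start: add(add(Z, add(SSZ, S^4(Z))), mul(add(Z, SSZ), SSZ))
  step 1: add(add(SSZ, S^4(Z)), mul(add(Z, SSZ), SSZ))
  step 2: add(S(add(SZ, S^4(Z))), mul(add(Z, SSZ), SSZ))
  step 3: S(add(add(SZ, S^4(Z)), mul(add(Z, SSZ), SSZ)))
  step 4: S(add(S(add(Z, S^4(Z))), mul(add(Z, SSZ), SSZ)))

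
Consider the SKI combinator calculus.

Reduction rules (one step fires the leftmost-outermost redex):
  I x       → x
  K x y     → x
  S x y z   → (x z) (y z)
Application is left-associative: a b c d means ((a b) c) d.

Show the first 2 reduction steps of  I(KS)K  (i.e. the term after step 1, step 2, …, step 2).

  start: I(KS)K
  step 1: KSK
  step 2: S

Answer: after 2 steps: S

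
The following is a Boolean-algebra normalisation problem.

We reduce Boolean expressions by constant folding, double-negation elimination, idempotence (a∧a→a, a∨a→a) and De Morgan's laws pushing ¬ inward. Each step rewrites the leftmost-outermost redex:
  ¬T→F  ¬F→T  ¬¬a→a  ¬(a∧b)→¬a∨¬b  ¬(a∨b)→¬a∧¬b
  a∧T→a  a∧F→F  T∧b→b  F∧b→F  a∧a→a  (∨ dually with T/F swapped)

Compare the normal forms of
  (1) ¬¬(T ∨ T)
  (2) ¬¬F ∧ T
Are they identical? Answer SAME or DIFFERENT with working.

Answer: DIFFERENT — A ⇓ T, B ⇓ F

Working:
Term A:
  start: ¬¬(T ∨ T)
  →1  T ∨ T
  →2  T

Term B:
  start: ¬¬F ∧ T
  →1  ¬¬F
  →2  F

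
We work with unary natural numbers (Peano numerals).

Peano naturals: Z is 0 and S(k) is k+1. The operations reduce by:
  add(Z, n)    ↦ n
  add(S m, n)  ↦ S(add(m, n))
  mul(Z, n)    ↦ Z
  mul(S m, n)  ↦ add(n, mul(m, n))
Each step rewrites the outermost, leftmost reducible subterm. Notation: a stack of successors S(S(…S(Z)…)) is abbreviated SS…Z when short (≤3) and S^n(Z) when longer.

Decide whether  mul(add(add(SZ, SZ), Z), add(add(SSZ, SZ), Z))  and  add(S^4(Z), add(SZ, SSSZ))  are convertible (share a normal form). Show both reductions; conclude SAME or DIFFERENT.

Term A:
  start: mul(add(add(SZ, SZ), Z), add(add(SSZ, SZ), Z))
  →1  mul(add(S(add(Z, SZ)), Z), add(add(SSZ, SZ), Z))
  →2  mul(S(add(add(Z, SZ), Z)), add(add(SSZ, SZ), Z))
  →3  add(add(add(SSZ, SZ), Z), mul(add(add(Z, SZ), Z), add(add(SSZ, SZ), Z)))
  →4  add(add(S(add(SZ, SZ)), Z), mul(add(add(Z, SZ), Z), add(add(SSZ, SZ), Z)))
  →5  add(S(add(add(SZ, SZ), Z)), mul(add(add(Z, SZ), Z), add(add(SSZ, SZ), Z)))
  →6  S(add(add(add(SZ, SZ), Z), mul(add(add(Z, SZ), Z), add(add(SSZ, SZ), Z))))
  →7  S(add(add(S(add(Z, SZ)), Z), mul(add(add(Z, SZ), Z), add(add(SSZ, SZ), Z))))
  →8  S(add(S(add(add(Z, SZ), Z)), mul(add(add(Z, SZ), Z), add(add(SSZ, SZ), Z))))
  →9  S(S(add(add(add(Z, SZ), Z), mul(add(add(Z, SZ), Z), add(add(SSZ, SZ), Z)))))
  →10  S(S(add(add(SZ, Z), mul(add(add(Z, SZ), Z), add(add(SSZ, SZ), Z)))))
  →11  S(S(add(S(add(Z, Z)), mul(add(add(Z, SZ), Z), add(add(SSZ, SZ), Z)))))
  →12  S(S(S(add(add(Z, Z), mul(add(add(Z, SZ), Z), add(add(SSZ, SZ), Z))))))
  →13  S(S(S(add(Z, mul(add(add(Z, SZ), Z), add(add(SSZ, SZ), Z))))))
  →14  S(S(S(mul(add(add(Z, SZ), Z), add(add(SSZ, SZ), Z)))))
  →15  S(S(S(mul(add(SZ, Z), add(add(SSZ, SZ), Z)))))
  →16  S(S(S(mul(S(add(Z, Z)), add(add(SSZ, SZ), Z)))))
  →17  S(S(S(add(add(add(SSZ, SZ), Z), mul(add(Z, Z), add(add(SSZ, SZ), Z))))))
  →18  S(S(S(add(add(S(add(SZ, SZ)), Z), mul(add(Z, Z), add(add(SSZ, SZ), Z))))))
  →19  S(S(S(add(S(add(add(SZ, SZ), Z)), mul(add(Z, Z), add(add(SSZ, SZ), Z))))))
  →20  S(S(S(S(add(add(add(SZ, SZ), Z), mul(add(Z, Z), add(add(SSZ, SZ), Z)))))))
  →21  S(S(S(S(add(add(S(add(Z, SZ)), Z), mul(add(Z, Z), add(add(SSZ, SZ), Z)))))))
  →22  S(S(S(S(add(S(add(add(Z, SZ), Z)), mul(add(Z, Z), add(add(SSZ, SZ), Z)))))))
  →23  S(S(S(S(S(add(add(add(Z, SZ), Z), mul(add(Z, Z), add(add(SSZ, SZ), Z))))))))
  →24  S(S(S(S(S(add(add(SZ, Z), mul(add(Z, Z), add(add(SSZ, SZ), Z))))))))
  →25  S(S(S(S(S(add(S(add(Z, Z)), mul(add(Z, Z), add(add(SSZ, SZ), Z))))))))
  →26  S(S(S(S(S(S(add(add(Z, Z), mul(add(Z, Z), add(add(SSZ, SZ), Z)))))))))
  →27  S(S(S(S(S(S(add(Z, mul(add(Z, Z), add(add(SSZ, SZ), Z)))))))))
  →28  S(S(S(S(S(S(mul(add(Z, Z), add(add(SSZ, SZ), Z))))))))
  →29  S(S(S(S(S(S(mul(Z, add(add(SSZ, SZ), Z))))))))
  →30  S^6(Z)

Term B:
  start: add(S^4(Z), add(SZ, SSSZ))
  →1  S(add(SSSZ, add(SZ, SSSZ)))
  →2  S(S(add(SSZ, add(SZ, SSSZ))))
  →3  S(S(S(add(SZ, add(SZ, SSSZ)))))
  →4  S(S(S(S(add(Z, add(SZ, SSSZ))))))
  →5  S(S(S(S(add(SZ, SSSZ)))))
  →6  S(S(S(S(S(add(Z, SSSZ))))))
  →7  S^8(Z)

Answer: DIFFERENT — A ⇓ S^6(Z), B ⇓ S^8(Z)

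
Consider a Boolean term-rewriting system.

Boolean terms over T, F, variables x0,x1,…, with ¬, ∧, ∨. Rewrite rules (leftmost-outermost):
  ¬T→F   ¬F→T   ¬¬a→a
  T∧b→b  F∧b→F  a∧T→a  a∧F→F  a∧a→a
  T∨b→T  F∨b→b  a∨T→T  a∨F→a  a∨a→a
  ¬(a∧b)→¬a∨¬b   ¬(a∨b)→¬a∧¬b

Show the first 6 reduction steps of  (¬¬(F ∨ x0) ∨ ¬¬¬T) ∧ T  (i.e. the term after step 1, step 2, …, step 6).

Answer: after 6 steps: x0

Derivation:
  start: (¬¬(F ∨ x0) ∨ ¬¬¬T) ∧ T
  step 1: ¬¬(F ∨ x0) ∨ ¬¬¬T
  step 2: (F ∨ x0) ∨ ¬¬¬T
  step 3: x0 ∨ ¬¬¬T
  step 4: x0 ∨ ¬T
  step 5: x0 ∨ F
  step 6: x0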